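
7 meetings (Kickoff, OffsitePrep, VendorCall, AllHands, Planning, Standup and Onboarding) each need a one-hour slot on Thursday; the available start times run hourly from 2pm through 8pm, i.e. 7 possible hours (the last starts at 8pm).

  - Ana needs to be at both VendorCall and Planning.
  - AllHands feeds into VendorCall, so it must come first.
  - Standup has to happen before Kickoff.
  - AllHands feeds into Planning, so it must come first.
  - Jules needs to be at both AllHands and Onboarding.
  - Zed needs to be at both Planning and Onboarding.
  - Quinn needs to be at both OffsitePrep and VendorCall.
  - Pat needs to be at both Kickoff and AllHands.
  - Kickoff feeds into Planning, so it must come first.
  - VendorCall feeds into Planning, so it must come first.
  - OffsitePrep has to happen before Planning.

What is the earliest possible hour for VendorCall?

3pm

Precedence pushes VendorCall to at least 3pm; downstream work caps VendorCall at 7pm.
VendorCall at 3pm is achievable: OffsitePrep -> 2pm; Onboarding -> 3pm; Standup -> 2pm; AllHands -> 2pm; Planning -> 4pm; VendorCall -> 3pm; Kickoff -> 3pm.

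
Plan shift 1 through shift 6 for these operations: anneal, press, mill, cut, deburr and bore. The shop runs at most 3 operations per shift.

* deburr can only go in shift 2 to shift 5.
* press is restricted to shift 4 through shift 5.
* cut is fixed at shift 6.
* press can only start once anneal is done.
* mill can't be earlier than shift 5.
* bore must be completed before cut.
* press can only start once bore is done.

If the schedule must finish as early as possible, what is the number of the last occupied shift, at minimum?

The precedence chain requires at least 2 distinct shifts.
With at most 3 per shift and 6 operations, at least 2 shifts are needed.
cut can't be placed before shift 6, so the schedule must run through at least shift 6.
6 works (last occupied shift: shift 6): for example anneal=shift 1; mill=shift 5; bore=shift 1; press=shift 4; cut=shift 6; deburr=shift 2.

shift 6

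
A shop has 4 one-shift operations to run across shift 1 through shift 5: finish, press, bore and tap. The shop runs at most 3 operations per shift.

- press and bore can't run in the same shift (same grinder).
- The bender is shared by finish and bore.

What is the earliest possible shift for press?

press at shift 1 is achievable: press -> shift 1, bore -> shift 2, tap -> shift 1, finish -> shift 1.

shift 1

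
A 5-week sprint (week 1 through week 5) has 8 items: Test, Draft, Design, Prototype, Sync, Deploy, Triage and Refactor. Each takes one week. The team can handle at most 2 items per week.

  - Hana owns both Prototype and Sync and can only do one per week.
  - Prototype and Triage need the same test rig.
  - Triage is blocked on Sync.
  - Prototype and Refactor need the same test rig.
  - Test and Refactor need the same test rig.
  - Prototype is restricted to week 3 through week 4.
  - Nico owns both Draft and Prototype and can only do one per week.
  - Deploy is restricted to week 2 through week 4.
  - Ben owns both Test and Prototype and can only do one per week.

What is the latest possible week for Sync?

week 4

Downstream work caps Sync at week 4.
Sync at week 4 is achievable: Test in week 1, Prototype in week 3, Design in week 2, Triage in week 5, Refactor in week 4, Deploy in week 2, Sync in week 4, Draft in week 1.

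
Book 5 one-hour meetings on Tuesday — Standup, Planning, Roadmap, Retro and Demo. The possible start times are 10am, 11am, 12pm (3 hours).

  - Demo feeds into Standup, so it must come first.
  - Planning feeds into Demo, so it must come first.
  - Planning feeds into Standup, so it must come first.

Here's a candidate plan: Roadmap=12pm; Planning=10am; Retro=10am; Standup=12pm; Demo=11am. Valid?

Planning feeds into Demo, so it must come first — holds.
Demo feeds into Standup, so it must come first — holds.
Planning feeds into Standup, so it must come first — holds.

Yes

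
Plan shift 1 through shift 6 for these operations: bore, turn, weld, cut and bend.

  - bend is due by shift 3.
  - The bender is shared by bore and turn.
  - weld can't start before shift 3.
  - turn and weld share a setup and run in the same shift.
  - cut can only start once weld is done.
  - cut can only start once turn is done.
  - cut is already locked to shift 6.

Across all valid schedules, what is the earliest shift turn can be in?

shift 3

Turn must be in the same shift as weld, which can't be before shift 3, so turn is at least shift 3; downstream work caps turn at shift 5.
turn at shift 3 is achievable: cut=shift 6; weld=shift 3; bore=shift 1; bend=shift 1; turn=shift 3.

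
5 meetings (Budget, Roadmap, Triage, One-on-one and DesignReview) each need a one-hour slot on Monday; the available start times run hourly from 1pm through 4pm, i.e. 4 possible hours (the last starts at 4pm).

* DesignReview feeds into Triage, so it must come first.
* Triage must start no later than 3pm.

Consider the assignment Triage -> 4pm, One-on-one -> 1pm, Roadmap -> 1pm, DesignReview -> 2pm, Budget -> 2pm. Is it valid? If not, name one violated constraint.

No — it violates: Triage must start no later than 3pm

Triage must start no later than 3pm — violated.
DesignReview feeds into Triage, so it must come first — holds.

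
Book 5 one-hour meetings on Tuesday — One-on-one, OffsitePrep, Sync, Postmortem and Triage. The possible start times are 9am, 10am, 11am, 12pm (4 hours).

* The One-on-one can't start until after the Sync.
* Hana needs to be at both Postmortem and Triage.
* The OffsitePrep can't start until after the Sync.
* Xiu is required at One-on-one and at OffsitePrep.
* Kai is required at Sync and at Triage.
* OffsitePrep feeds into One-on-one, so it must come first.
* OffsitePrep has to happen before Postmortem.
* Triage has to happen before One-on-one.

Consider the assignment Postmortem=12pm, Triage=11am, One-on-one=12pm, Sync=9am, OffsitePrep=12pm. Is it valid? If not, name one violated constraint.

No — it violates: Xiu is required at One-on-one and at OffsitePrep

Triage has to happen before One-on-one — holds.
Kai is required at Sync and at Triage — holds.
OffsitePrep feeds into One-on-one, so it must come first — violated.
Hana needs to be at both Postmortem and Triage — holds.
Xiu is required at One-on-one and at OffsitePrep — violated.
The OffsitePrep can't start until after the Sync — holds.
The One-on-one can't start until after the Sync — holds.
OffsitePrep has to happen before Postmortem — violated.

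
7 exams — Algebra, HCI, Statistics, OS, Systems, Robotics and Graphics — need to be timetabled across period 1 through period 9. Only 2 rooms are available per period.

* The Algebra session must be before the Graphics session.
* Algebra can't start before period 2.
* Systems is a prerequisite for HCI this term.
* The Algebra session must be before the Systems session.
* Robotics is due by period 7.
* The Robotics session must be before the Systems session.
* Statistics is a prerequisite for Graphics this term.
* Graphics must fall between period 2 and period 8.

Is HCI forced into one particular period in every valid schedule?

HCI can be period 4 (e.g. HCI -> period 4, Graphics -> period 3, Algebra -> period 2, Statistics -> period 1, OS -> period 2, Systems -> period 3, Robotics -> period 1) or period 5 (e.g. Graphics -> period 3, Systems -> period 3, Algebra -> period 2, Statistics -> period 1, OS -> period 2, HCI -> period 5, Robotics -> period 1).

No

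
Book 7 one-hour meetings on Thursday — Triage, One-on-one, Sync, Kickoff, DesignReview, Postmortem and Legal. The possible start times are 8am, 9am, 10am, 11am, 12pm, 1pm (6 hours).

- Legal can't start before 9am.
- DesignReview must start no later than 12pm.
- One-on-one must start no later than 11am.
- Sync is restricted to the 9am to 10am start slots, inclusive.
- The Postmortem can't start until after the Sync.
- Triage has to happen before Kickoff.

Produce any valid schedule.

DesignReview=8am; Legal=9am; Postmortem=10am; One-on-one=8am; Triage=8am; Kickoff=9am; Sync=9am

Checking: Triage(8am) before Kickoff(9am); Sync(9am) before Postmortem(10am); Sync=9am in [9am,10am]; DesignReview=8am in [8am,12pm]; One-on-one=8am in [8am,11am]; Legal=9am in [9am,1pm].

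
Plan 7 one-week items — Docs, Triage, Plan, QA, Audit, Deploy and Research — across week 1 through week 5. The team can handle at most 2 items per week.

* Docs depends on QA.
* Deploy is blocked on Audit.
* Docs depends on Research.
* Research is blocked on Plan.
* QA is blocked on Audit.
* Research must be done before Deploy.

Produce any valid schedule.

Research=week 2, Deploy=week 3, Audit=week 1, Plan=week 1, Docs=week 3, QA=week 2, Triage=week 4

Checking: QA(week 2) before Docs(week 3); Audit(week 1) before Deploy(week 3); Research(week 2) before Docs(week 3); Plan(week 1) before Research(week 2); Research(week 2) before Deploy(week 3); Audit(week 1) before QA(week 2); max 2 per week (cap 2).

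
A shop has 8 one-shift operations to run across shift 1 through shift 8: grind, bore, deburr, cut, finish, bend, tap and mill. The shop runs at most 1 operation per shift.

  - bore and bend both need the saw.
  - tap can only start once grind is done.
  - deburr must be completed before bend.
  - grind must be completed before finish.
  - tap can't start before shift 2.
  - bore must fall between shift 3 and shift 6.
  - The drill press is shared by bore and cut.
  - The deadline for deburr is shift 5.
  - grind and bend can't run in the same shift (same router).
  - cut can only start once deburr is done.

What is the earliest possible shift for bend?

Precedence pushes bend to at least shift 2.
bend at shift 2 is achievable: bend -> shift 2; bore -> shift 3; finish -> shift 7; tap -> shift 5; deburr -> shift 1; cut -> shift 6; mill -> shift 8; grind -> shift 4.

shift 2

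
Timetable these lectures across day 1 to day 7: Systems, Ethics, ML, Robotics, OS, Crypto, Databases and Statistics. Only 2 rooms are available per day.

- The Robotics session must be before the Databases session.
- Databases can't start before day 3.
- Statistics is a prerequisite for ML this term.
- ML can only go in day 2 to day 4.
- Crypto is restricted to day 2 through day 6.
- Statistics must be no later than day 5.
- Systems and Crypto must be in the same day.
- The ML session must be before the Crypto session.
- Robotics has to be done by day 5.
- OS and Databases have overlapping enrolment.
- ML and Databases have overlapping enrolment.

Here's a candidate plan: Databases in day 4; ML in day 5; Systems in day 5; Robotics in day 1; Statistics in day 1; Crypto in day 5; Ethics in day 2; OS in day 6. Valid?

No — it violates: ML can only go in day 2 to day 4

OS and Databases have overlapping enrolment — holds.
Robotics has to be done by day 5 — holds.
Systems and Crypto must be in the same day — holds.
The Robotics session must be before the Databases session — holds.
ML and Databases have overlapping enrolment — holds.
Crypto is restricted to day 2 through day 6 — holds.
Databases can't start before day 3 — holds.
Statistics is a prerequisite for ML this term — holds.
The ML session must be before the Crypto session — violated.
Statistics must be no later than day 5 — holds.
Only 2 rooms are available per day — violated.
ML can only go in day 2 to day 4 — violated.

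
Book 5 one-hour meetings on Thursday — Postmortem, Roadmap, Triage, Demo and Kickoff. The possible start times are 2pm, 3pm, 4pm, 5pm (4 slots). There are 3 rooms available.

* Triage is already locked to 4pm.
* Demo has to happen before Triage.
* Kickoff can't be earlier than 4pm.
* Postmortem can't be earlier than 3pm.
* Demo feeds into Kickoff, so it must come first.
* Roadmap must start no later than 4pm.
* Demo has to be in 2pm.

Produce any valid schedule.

Kickoff=4pm, Roadmap=2pm, Triage=4pm, Demo=2pm, Postmortem=3pm

Checking: Demo(2pm) before Kickoff(4pm); Demo(2pm) before Triage(4pm); Demo=2pm in [2pm,2pm]; Roadmap=2pm in [2pm,4pm]; Kickoff=4pm in [4pm,5pm]; Postmortem=3pm in [3pm,5pm]; Triage=4pm in [4pm,4pm]; max 2 per slot (cap 3).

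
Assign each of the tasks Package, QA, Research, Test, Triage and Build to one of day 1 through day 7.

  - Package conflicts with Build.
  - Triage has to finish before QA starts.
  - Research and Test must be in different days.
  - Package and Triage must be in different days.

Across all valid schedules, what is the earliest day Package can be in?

Package at day 1 is achievable: Package -> day 1; Test -> day 2; Research -> day 1; Triage -> day 2; QA -> day 3; Build -> day 2.

day 1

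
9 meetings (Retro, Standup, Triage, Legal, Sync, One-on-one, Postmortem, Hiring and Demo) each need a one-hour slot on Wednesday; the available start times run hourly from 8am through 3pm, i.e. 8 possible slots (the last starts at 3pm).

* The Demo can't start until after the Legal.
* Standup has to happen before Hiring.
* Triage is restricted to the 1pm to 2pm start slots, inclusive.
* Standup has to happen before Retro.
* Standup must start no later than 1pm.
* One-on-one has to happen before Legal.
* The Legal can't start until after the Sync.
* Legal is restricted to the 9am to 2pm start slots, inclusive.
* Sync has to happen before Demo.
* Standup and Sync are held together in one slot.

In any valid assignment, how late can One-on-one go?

Downstream work caps One-on-one at 1pm.
One-on-one at 1pm is achievable: One-on-one in 1pm, Demo in 3pm, Standup in 8am, Retro in 9am, Triage in 1pm, Legal in 2pm, Sync in 8am, Postmortem in 8am, Hiring in 9am.

1pm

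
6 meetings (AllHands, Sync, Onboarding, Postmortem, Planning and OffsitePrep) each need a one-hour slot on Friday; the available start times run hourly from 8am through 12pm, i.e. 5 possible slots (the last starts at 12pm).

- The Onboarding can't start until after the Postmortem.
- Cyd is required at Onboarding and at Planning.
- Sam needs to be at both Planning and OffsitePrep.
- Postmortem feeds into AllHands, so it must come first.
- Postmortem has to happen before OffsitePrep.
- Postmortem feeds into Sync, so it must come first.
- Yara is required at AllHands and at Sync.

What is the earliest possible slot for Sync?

9am

Precedence pushes Sync to at least 9am.
Sync at 9am is achievable: OffsitePrep in 9am; Postmortem in 8am; AllHands in 10am; Planning in 8am; Sync in 9am; Onboarding in 9am.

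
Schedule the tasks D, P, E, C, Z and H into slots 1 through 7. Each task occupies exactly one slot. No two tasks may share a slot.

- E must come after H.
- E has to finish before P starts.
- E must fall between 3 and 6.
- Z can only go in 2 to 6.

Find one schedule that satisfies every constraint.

Z in 2, D in 5, H in 1, P in 4, C in 6, E in 3

Checking: H(1) before E(3); E(3) before P(4); Z=2 in [2,6]; E=3 in [3,6]; max 1 per slot (cap 1).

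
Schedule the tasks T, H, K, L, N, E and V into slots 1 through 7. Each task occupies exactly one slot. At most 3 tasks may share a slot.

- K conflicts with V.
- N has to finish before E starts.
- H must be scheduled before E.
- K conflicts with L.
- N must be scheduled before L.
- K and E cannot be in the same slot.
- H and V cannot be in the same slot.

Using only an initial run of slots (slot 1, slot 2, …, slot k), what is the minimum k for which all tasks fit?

3 slots

The precedence chain requires at least 2 distinct slots.
With at most 3 per slot and 7 tasks, at least 3 slots are needed.
3 works (last occupied slot: 3): for example V in 2, L in 2, T in 1, N in 1, H in 1, E in 2, K in 3.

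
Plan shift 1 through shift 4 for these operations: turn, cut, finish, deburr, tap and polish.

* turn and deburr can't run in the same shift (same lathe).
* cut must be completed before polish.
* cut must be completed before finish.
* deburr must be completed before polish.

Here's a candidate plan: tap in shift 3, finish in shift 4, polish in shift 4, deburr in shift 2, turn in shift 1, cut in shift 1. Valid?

Yes, all constraints hold

deburr must be completed before polish — holds.
cut must be completed before polish — holds.
turn and deburr can't run in the same shift (same lathe) — holds.
cut must be completed before finish — holds.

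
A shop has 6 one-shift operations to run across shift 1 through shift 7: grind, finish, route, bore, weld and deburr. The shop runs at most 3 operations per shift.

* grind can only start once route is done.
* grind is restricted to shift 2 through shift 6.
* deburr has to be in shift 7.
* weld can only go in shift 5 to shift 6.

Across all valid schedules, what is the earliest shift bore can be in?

bore at shift 1 is achievable: bore in shift 1; weld in shift 5; grind in shift 2; route in shift 1; finish in shift 1; deburr in shift 7.

shift 1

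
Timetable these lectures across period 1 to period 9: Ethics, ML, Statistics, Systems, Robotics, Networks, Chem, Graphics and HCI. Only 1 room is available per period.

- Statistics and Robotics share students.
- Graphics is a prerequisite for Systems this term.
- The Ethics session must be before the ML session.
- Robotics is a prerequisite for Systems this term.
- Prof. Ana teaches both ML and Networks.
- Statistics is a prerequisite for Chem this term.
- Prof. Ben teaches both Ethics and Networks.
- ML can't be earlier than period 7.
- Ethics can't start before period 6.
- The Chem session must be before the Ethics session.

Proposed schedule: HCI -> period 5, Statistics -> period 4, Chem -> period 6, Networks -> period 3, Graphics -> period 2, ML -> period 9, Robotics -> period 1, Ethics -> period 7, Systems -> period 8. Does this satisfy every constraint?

Valid

Robotics is a prerequisite for Systems this term — holds.
Ethics can't start before period 6 — holds.
ML can't be earlier than period 7 — holds.
Statistics is a prerequisite for Chem this term — holds.
The Ethics session must be before the ML session — holds.
Statistics and Robotics share students — holds.
Only 1 room is available per period — holds.
Prof. Ana teaches both ML and Networks — holds.
The Chem session must be before the Ethics session — holds.
Prof. Ben teaches both Ethics and Networks — holds.
Graphics is a prerequisite for Systems this term — holds.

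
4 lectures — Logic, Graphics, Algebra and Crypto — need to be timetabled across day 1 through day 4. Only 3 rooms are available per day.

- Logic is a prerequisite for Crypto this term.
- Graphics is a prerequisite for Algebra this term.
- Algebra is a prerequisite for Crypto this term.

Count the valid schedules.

11

Splitting on Logic: it can be day 1 (4), day 2 (4), day 3 (3). Listing each branch's schedules as (Graphics, Algebra, Crypto) by day number:
Logic=day 1: (1,2,3) (1,2,4) (1,3,4) (2,3,4) — 4.
Logic=day 2: (1,2,3) (1,2,4) (1,3,4) (2,3,4) — 4.
Logic=day 3: (1,2,4) (1,3,4) (2,3,4) — 3.
Summing: 4 + 4 + 3 = 11.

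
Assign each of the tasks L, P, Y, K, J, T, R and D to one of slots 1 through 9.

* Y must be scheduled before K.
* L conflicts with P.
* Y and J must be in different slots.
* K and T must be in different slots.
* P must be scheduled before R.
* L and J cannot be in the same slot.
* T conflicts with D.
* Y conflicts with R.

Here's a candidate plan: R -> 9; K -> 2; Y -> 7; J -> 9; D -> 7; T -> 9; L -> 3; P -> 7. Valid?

Y must be scheduled before K — violated.
Y conflicts with R — holds.
Y and J must be in different slots — holds.
P must be scheduled before R — holds.
L conflicts with P — holds.
T conflicts with D — holds.
L and J cannot be in the same slot — holds.
K and T must be in different slots — holds.

No. Y must be scheduled before K is not satisfied.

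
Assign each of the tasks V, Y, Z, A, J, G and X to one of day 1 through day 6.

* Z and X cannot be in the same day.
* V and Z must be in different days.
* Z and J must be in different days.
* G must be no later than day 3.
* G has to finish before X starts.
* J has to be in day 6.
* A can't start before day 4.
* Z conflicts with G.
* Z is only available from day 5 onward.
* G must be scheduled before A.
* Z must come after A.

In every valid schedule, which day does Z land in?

Z's window is day 5–day 6.
J is fixed at day 6, and Z can't share a day with J.
So Z must be day 5.

day 5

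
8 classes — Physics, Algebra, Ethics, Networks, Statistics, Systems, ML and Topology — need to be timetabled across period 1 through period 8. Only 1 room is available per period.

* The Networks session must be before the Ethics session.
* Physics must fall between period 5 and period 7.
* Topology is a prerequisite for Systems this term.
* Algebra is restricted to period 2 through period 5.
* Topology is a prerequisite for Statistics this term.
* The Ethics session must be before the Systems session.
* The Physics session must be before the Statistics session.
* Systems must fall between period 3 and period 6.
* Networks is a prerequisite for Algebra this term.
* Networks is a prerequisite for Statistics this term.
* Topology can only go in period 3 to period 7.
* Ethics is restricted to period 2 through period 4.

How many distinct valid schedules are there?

41

Splitting on Physics: it can be period 5 (8), period 6 (10), period 7 (23). Listing each branch's schedules as (Algebra, Ethics, Networks, Statistics, Systems, ML, Topology) by period number:
Physics=period 5: (2,3,1,7,6,8,4) (2,3,1,8,6,7,4) (2,4,1,7,6,8,3) (2,4,1,8,6,7,3) (3,2,1,7,6,8,4) (3,2,1,8,6,7,4) (4,2,1,7,6,8,3) (4,2,1,8,6,7,3) — 8.
Physics=period 6: (2,3,1,7,5,8,4) (2,3,1,8,5,7,4) (2,4,1,7,5,8,3) (2,4,1,8,5,7,3) (3,2,1,7,5,8,4) (3,2,1,8,5,7,4) (4,2,1,7,5,8,3) (4,2,1,8,5,7,3) (5,2,1,7,4,8,3) (5,2,1,8,4,7,3) — 10.
Physics=period 7: (2,3,1,8,5,6,4) (2,3,1,8,6,4,5) (2,3,1,8,6,5,4) (2,4,1,8,5,6,3) (2,4,1,8,6,3,5) (2,4,1,8,6,5,3) (3,2,1,8,5,6,4) (3,2,1,8,6,4,5) (3,2,1,8,6,5,4) (3,4,1,8,6,2,5) (3,4,2,8,6,1,5) (4,2,1,8,5,6,3) (4,2,1,8,6,3,5) (4,2,1,8,6,5,3) (4,3,1,8,6,2,5) (4,3,2,8,6,1,5) (5,2,1,8,4,6,3) (5,2,1,8,6,3,4) (5,2,1,8,6,4,3) (5,3,1,8,6,2,4) (5,3,2,8,6,1,4) (5,4,1,8,6,2,3) (5,4,2,8,6,1,3) — 23.
Summing: 8 + 10 + 23 = 41.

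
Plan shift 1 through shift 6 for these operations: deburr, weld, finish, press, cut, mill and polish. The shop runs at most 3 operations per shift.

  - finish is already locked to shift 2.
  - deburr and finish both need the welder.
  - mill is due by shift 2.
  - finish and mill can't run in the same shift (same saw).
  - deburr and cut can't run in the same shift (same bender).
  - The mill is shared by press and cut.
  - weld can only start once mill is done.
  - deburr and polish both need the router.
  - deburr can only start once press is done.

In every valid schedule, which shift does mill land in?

mill's window is shift 1–shift 2.
finish is fixed at shift 2, and mill can't share a shift with finish.
So mill must be shift 1.

shift 1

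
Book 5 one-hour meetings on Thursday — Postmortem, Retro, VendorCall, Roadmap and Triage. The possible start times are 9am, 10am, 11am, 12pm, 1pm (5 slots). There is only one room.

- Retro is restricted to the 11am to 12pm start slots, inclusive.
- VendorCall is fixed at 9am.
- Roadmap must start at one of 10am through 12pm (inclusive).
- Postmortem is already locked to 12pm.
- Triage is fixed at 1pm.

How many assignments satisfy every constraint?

Enumerating: Postmortem in 12pm; VendorCall in 9am; Retro in 11am; Triage in 1pm; Roadmap in 10am.

1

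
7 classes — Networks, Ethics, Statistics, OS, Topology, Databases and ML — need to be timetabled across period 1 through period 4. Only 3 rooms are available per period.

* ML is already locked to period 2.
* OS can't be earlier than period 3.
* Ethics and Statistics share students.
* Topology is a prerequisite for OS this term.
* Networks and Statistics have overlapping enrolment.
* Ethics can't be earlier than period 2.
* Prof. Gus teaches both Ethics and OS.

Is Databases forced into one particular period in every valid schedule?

No

Databases can be period 1 (e.g. Databases in period 1, ML in period 2, Ethics in period 2, Topology in period 1, Statistics in period 3, OS in period 3, Networks in period 1) or period 2 (e.g. Networks=period 1, Statistics=period 3, Databases=period 2, OS=period 3, ML=period 2, Ethics=period 2, Topology=period 1).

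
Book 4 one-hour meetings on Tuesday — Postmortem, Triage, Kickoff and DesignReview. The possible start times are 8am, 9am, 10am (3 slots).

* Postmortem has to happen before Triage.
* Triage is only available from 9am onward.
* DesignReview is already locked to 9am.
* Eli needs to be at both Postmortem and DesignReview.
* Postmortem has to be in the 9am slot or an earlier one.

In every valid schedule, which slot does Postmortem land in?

Postmortem's window is 8am–9am.
DesignReview is fixed at 9am, and Postmortem can't share a slot with DesignReview.
So Postmortem must be 8am.

8am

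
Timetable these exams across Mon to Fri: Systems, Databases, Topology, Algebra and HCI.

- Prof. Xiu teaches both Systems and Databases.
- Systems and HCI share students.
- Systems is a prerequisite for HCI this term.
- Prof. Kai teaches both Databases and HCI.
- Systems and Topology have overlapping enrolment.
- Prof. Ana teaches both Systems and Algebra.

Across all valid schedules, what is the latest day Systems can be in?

Downstream work caps Systems at Thu.
Systems at Thu is achievable: Databases in Mon, Algebra in Mon, HCI in Fri, Topology in Mon, Systems in Thu.

Thu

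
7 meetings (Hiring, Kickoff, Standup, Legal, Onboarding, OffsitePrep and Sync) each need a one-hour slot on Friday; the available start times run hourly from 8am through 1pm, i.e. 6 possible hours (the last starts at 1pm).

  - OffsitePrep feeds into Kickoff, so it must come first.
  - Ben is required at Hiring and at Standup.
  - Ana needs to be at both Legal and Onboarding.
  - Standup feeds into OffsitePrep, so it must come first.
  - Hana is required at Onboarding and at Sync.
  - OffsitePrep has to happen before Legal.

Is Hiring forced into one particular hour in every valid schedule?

Hiring can be 8am (e.g. Kickoff -> 11am; Legal -> 11am; Onboarding -> 8am; Hiring -> 8am; Sync -> 9am; Standup -> 9am; OffsitePrep -> 10am) or 9am (e.g. Standup -> 8am; Onboarding -> 8am; OffsitePrep -> 9am; Legal -> 10am; Hiring -> 9am; Sync -> 9am; Kickoff -> 10am).

No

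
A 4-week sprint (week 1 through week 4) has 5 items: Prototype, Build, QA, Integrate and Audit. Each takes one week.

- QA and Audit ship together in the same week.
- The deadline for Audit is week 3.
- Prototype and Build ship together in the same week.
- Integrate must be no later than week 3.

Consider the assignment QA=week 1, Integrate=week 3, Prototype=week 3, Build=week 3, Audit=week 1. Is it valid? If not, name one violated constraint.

Yes, all constraints hold

Integrate must be no later than week 3 — holds.
QA and Audit ship together in the same week — holds.
Prototype and Build ship together in the same week — holds.
The deadline for Audit is week 3 — holds.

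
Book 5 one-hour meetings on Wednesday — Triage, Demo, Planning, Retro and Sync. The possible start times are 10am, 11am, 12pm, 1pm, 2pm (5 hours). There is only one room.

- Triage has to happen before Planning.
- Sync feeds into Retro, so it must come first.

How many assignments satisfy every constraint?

30

Splitting on Triage: it can be 10am (12), 11am (9), 12pm (6), 1pm (3). Listing each branch's schedules as (Demo, Planning, Retro, Sync):
Triage=10am: (11am,12pm,2pm,1pm) (11am,1pm,2pm,12pm) (11am,2pm,1pm,12pm) (12pm,11am,2pm,1pm) (12pm,1pm,2pm,11am) (12pm,2pm,1pm,11am) (1pm,11am,2pm,12pm) (1pm,12pm,2pm,11am) (1pm,2pm,12pm,11am) (2pm,11am,1pm,12pm) (2pm,12pm,1pm,11am) (2pm,1pm,12pm,11am) — 12.
Triage=11am: (10am,12pm,2pm,1pm) (10am,1pm,2pm,12pm) (10am,2pm,1pm,12pm) (12pm,1pm,2pm,10am) (12pm,2pm,1pm,10am) (1pm,12pm,2pm,10am) (1pm,2pm,12pm,10am) (2pm,12pm,1pm,10am) (2pm,1pm,12pm,10am) — 9.
Triage=12pm: (10am,1pm,2pm,11am) (10am,2pm,1pm,11am) (11am,1pm,2pm,10am) (11am,2pm,1pm,10am) (1pm,2pm,11am,10am) (2pm,1pm,11am,10am) — 6.
Triage=1pm: (10am,2pm,12pm,11am) (11am,2pm,12pm,10am) (12pm,2pm,11am,10am) — 3.
Summing: 12 + 9 + 6 + 3 = 30.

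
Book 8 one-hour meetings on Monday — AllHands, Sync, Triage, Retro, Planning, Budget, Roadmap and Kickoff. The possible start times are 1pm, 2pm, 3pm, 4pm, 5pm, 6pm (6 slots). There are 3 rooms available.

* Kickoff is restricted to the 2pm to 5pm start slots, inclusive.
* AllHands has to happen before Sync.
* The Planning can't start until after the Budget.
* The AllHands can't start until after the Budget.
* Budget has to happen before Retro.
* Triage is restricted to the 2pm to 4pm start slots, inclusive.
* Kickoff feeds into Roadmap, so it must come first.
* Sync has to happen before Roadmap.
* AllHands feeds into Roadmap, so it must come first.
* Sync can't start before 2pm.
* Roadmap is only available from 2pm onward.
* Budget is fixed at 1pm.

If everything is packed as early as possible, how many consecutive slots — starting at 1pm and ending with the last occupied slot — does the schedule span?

4 slots

The precedence chain requires at least 4 distinct slots.
With at most 3 per slot and 8 meetings, at least 3 slots are needed.
4 works (last occupied slot: 4pm): for example Kickoff=2pm, Retro=3pm, Triage=2pm, Budget=1pm, AllHands=2pm, Roadmap=4pm, Sync=3pm, Planning=3pm.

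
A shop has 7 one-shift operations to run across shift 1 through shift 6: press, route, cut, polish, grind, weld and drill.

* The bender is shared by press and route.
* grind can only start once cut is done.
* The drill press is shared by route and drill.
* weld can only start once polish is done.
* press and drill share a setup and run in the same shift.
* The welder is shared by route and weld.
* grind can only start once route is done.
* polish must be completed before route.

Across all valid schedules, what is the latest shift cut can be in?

Downstream work caps cut at shift 5.
cut at shift 5 is achievable: press=shift 1, polish=shift 1, drill=shift 1, weld=shift 3, cut=shift 5, route=shift 2, grind=shift 6.

shift 5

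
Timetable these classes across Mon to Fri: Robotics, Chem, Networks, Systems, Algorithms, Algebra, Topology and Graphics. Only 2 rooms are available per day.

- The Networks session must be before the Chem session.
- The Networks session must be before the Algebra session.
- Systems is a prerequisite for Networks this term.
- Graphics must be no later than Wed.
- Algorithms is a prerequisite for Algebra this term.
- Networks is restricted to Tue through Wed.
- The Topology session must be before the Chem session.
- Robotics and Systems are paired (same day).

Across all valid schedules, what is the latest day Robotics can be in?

Robotics must be in the same day as Systems, which can't be after Tue, so Robotics is at most Tue.
Robotics at Tue is achievable: Graphics -> Mon, Chem -> Thu, Topology -> Wed, Networks -> Wed, Robotics -> Tue, Algebra -> Thu, Algorithms -> Mon, Systems -> Tue.

Tue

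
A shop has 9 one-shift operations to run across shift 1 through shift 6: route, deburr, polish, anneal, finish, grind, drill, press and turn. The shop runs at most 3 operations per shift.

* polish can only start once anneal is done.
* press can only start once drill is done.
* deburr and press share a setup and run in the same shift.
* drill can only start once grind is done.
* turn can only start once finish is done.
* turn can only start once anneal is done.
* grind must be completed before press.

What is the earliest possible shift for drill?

Precedence pushes drill to at least shift 2; downstream work caps drill at shift 5.
drill at shift 2 is achievable: drill -> shift 2; grind -> shift 1; finish -> shift 1; deburr -> shift 3; anneal -> shift 1; press -> shift 3; polish -> shift 2; turn -> shift 2; route -> shift 3.

shift 2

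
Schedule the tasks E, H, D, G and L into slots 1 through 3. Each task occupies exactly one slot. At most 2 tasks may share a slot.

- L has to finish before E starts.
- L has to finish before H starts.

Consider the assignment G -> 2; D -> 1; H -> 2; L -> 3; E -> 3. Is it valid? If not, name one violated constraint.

No — it violates: L has to finish before H starts

At most 2 tasks may share a slot — holds.
L has to finish before E starts — violated.
L has to finish before H starts — violated.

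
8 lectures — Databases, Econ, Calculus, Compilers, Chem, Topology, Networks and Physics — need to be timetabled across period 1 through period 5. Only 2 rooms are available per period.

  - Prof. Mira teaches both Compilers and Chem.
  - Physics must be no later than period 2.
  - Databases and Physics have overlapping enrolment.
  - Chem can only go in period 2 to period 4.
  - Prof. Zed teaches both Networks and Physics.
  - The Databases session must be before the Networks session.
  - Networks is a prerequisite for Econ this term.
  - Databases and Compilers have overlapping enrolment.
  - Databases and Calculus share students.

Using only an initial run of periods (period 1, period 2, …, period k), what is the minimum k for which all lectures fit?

4

The precedence chain requires at least 3 distinct periods.
With at most 2 per period and 8 lectures, at least 4 periods are needed.
4 works (last occupied period: period 4): for example Chem -> period 2, Networks -> period 3, Databases -> period 2, Topology -> period 4, Calculus -> period 1, Econ -> period 4, Compilers -> period 3, Physics -> period 1.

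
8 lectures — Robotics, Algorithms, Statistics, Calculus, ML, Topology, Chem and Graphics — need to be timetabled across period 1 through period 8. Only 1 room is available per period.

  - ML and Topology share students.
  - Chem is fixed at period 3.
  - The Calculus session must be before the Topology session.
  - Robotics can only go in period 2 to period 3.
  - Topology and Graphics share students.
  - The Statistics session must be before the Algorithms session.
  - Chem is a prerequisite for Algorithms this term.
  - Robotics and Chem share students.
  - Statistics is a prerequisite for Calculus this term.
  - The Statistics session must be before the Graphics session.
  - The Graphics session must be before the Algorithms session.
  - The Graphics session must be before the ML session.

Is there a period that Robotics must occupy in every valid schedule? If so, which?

Robotics's window is period 2–period 3.
Chem is fixed at period 3, and Robotics can't share a period with Chem.
So Robotics must be period 2.

period 2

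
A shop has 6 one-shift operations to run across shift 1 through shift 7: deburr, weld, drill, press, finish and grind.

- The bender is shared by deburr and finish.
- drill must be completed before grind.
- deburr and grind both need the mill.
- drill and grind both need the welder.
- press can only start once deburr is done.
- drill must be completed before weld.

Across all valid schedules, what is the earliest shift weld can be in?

shift 2

Precedence pushes weld to at least shift 2.
weld at shift 2 is achievable: deburr=shift 1; finish=shift 2; weld=shift 2; drill=shift 1; press=shift 2; grind=shift 2.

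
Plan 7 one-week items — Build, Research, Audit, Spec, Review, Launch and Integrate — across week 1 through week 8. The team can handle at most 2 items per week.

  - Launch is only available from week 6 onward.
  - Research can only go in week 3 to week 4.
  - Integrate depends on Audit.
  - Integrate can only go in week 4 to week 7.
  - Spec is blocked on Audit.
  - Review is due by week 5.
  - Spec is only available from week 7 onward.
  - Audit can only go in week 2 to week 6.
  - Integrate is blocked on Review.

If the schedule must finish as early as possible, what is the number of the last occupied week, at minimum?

week 7

The precedence chain requires at least 2 distinct weeks.
With at most 2 per week and 7 tasks, at least 4 weeks are needed.
Spec can't be placed before week 7, so the schedule must run through at least week 7.
7 works (last occupied week: week 7): for example Review=week 1, Build=week 1, Research=week 3, Launch=week 6, Audit=week 2, Spec=week 7, Integrate=week 4.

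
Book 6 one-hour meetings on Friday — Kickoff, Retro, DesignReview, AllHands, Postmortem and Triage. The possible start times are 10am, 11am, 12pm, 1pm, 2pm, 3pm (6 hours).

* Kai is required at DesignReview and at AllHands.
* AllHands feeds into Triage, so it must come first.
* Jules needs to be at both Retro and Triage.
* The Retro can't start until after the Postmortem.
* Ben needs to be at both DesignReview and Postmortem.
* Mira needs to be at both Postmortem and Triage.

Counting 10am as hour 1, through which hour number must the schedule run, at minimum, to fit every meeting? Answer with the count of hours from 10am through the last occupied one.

3 hours

The precedence chain requires at least 2 distinct hours.
Could 2 hours be enough, i.e. nothing placed later than 11am? No: Triage must come after AllHands (at 10am or later) → {11am}; Retro must come after Postmortem (at 10am or later) → {11am}; Triage can't share with Retro (11am) → nothing is left.
So 2 hours is not enough.
3 works (last occupied hour: 12pm): for example DesignReview=11am; Triage=12pm; Postmortem=10am; AllHands=10am; Kickoff=10am; Retro=11am.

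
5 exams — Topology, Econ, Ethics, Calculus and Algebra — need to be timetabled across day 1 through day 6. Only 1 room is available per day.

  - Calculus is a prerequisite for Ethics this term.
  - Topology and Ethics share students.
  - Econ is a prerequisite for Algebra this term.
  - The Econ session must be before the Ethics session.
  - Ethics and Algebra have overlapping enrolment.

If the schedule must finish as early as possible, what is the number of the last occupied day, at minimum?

The precedence chain requires at least 2 distinct days.
With at most 1 per day and 5 exams, at least 5 days are needed.
5 works (last occupied day: day 5): for example Algebra -> day 4; Calculus -> day 2; Econ -> day 1; Topology -> day 5; Ethics -> day 3.

day 5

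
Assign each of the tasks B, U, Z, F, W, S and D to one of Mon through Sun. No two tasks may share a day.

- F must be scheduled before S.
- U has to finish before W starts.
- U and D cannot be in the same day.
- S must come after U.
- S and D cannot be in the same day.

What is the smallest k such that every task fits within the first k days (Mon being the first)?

7

The precedence chain requires at least 2 distinct days.
With at most 1 per day and 7 tasks, at least 7 days are needed.
7 works (last occupied day: Sun): for example D -> Sun; U -> Mon; Z -> Sat; B -> Fri; S -> Wed; F -> Tue; W -> Thu.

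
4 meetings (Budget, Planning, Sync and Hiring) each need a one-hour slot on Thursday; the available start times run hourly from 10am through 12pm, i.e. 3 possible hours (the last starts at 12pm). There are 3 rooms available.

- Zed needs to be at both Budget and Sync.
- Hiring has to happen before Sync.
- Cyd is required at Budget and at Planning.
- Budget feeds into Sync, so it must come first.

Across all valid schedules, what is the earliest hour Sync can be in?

Precedence pushes Sync to at least 11am.
Sync at 11am is achievable: Hiring in 10am, Budget in 10am, Planning in 11am, Sync in 11am.

11am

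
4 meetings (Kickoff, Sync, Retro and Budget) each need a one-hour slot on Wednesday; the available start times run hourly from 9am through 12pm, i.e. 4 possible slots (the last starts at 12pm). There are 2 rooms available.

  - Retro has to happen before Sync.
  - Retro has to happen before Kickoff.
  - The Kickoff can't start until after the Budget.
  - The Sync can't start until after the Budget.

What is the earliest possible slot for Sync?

Precedence pushes Sync to at least 10am.
Sync at 10am is achievable: Retro in 9am; Kickoff in 10am; Budget in 9am; Sync in 10am.

10am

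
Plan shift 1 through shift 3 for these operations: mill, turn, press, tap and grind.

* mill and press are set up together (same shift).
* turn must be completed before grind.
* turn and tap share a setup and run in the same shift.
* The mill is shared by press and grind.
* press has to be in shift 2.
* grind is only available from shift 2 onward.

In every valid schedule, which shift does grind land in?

shift 3

grind's window is shift 2–shift 3.
press is fixed at shift 2, and grind can't share a shift with press.
So grind must be shift 3.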